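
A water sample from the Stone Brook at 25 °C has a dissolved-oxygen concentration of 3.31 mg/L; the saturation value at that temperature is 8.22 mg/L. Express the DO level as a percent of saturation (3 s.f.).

% saturation = C/C_s × 100 = 3.31/8.22 × 100 = 40.3 %.

40.3 % saturation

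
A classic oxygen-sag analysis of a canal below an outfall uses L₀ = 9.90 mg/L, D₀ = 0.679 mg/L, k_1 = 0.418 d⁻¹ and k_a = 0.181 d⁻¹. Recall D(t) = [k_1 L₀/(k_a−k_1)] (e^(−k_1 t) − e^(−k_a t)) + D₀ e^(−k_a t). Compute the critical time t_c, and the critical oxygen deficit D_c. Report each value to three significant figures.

t_c ≈ 3.37 d; D_c ≈ 5.59 mg/L

At the critical point dD/dt = 0, so k_1 L₀ e^(−k_1 t) = k_a D. Substituting D(t) from the Streeter–Phelps equation and solving for t gives
t_c = ln[(k_a/k_1)(1 − D₀(k_a−k_1)/(k_1 L₀))] / (k_a−k_1).
Here k_a−k_1 = -0.2370 d⁻¹ and 1 − D₀(k_a−k_1)/(k_1 L₀) = 1 − 0.679×-0.2370/(0.418×9.90) = 1.039, so
t_c = ln(0.4330 × 1.039) / -0.2370 = -0.7988 / -0.2370 = 3.371 d.
L(t_c) = L₀ e^(−k_1 t_c) = 9.90 × 0.2444 = 2.420 mg/L, and at the critical point k_a D_c = k_1 L, so D_c = (0.418/0.181) × 2.420 = 5.588 mg/L.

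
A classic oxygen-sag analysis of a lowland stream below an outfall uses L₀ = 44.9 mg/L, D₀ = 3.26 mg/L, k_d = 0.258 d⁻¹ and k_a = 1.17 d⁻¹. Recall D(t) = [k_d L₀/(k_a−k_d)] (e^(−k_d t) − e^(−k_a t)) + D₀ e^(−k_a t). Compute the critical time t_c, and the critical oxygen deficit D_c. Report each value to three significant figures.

t_c = [1/(k_a−k_d)] ln[(k_a/k_d)(1 − D₀(k_a−k_d)/(k_d L₀))]
= [1/(1.17−0.258)] ln[(1.17/0.258)(1 − 3.26×0.9120/(0.258×44.9))]
= (1/0.9120) ln[4.535 × 0.7433] = 1.096 × ln(3.371) = 1.096 × 1.215 = 1.332 d.
D_c = (k_d/k_a) L₀ e^(−k_d t_c) = (0.258/1.17) × 44.9 × e^(−0.258×1.332) = 0.2205 × 44.9 × 0.7091 = 7.021 mg/L.

t_c ≈ 1.33 d; D_c ≈ 7.02 mg/L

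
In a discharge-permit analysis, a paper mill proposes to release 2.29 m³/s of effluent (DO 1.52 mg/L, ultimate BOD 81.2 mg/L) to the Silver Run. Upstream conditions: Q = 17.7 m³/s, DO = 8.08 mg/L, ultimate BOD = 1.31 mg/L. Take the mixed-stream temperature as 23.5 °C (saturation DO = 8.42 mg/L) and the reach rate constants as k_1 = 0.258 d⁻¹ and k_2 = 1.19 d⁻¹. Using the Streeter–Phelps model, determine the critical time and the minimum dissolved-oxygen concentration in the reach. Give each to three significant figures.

t_c ≈ 1.13 d; minimum DO ≈ 6.73 mg/L

Mixed DO = (17.7×8.08 + 2.29×1.52)/(17.7+2.29) = 146.5/19.99 = 7.329 mg/L.
Mixed L₀ = (17.7×1.31 + 2.29×81.2)/(19.99) = 209.1/19.99 = 10.46 mg/L.
Initial deficit D₀ = C_s − DO₀ = 8.42 − 7.329 = 1.091 mg/L.
t_c = (1/0.9320) ln[(1.19/0.258)(1 − 1.091×0.9320/(0.258×10.46))] = 1.073 × ln(2.874) = 1.133 d.
D_c = (0.258/1.19) × 10.46 × e^(−0.258×1.133) = 0.2168 × 10.46 × 0.7466 = 1.693 mg/L.
Minimum DO = 8.42 − 1.693 = 6.727 mg/L.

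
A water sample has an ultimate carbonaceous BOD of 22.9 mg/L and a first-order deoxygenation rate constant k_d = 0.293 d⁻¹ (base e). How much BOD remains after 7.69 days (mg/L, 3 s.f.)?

L ≈ 2.41 mg/L

L_t = L₀ e^(−k_d t) = 22.9 × e^(−0.293×7.69) = 22.9 × 0.1051 = 2.406 mg/L.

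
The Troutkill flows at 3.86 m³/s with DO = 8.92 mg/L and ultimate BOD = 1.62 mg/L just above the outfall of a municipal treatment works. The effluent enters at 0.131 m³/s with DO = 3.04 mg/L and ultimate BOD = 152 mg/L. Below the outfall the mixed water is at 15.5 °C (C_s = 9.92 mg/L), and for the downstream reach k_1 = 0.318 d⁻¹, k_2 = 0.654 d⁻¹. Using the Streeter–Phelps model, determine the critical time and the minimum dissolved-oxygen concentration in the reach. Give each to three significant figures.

t_c ≈ 1.51 d; minimum DO ≈ 7.95 mg/L

Mixed DO = (3.86×8.92 + 0.131×3.04)/(3.86+0.131) = 34.83/3.991 = 8.727 mg/L.
Mixed L₀ = (3.86×1.62 + 0.131×152)/(3.991) = 26.17/3.991 = 6.556 mg/L.
Initial deficit D₀ = C_s − DO₀ = 9.92 − 8.727 = 1.193 mg/L.
t_c = (1/0.3360) ln[(0.654/0.318)(1 − 1.193×0.3360/(0.318×6.556))] = 2.976 × ln(1.661) = 1.511 d.
D_c = (0.318/0.654) × 6.556 × e^(−0.318×1.511) = 0.4862 × 6.556 × 0.6186 = 1.972 mg/L.
Minimum DO = 9.92 − 1.972 = 7.948 mg/L.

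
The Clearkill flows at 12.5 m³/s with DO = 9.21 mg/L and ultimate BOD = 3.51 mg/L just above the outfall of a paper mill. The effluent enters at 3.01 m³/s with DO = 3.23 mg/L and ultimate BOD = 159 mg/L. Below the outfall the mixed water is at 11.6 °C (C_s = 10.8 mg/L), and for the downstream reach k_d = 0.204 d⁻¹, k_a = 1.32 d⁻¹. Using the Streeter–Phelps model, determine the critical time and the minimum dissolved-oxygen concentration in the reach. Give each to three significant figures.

t_c ≈ 1.14 d; minimum DO ≈ 6.68 mg/L

Mixed DO = (12.5×9.21 + 3.01×3.23)/(12.5+3.01) = 124.8/15.51 = 8.049 mg/L.
Mixed L₀ = (12.5×3.51 + 3.01×159)/(15.51) = 522.5/15.51 = 33.69 mg/L.
Initial deficit D₀ = C_s − DO₀ = 10.8 − 8.049 = 2.751 mg/L.
t_c = (1/1.116) ln[(1.32/0.204)(1 − 2.751×1.116/(0.204×33.69))] = 0.8961 × ln(3.580) = 1.143 d.
D_c = (0.204/1.32) × 33.69 × e^(−0.204×1.143) = 0.1545 × 33.69 × 0.7920 = 4.123 mg/L.
Minimum DO = 10.8 − 4.123 = 6.677 mg/L.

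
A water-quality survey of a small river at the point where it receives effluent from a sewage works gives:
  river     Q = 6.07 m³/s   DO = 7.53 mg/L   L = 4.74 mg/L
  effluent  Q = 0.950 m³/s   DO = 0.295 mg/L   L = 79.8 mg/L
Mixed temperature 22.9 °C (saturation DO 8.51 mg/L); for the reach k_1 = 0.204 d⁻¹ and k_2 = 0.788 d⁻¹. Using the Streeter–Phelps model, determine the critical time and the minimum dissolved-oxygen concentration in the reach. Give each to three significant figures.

t_c ≈ 1.51 d; minimum DO ≈ 5.67 mg/L

Mixed DO = (6.07×7.53 + 0.950×0.295)/(6.07+0.950) = 45.99/7.020 = 6.551 mg/L.
Mixed L₀ = (6.07×4.74 + 0.950×79.8)/(7.020) = 104.6/7.020 = 14.90 mg/L.
Initial deficit D₀ = C_s − DO₀ = 8.51 − 6.551 = 1.959 mg/L.
t_c = (1/0.5840) ln[(0.788/0.204)(1 − 1.959×0.5840/(0.204×14.90))] = 1.712 × ln(2.409) = 1.505 d.
D_c = (0.204/0.788) × 14.90 × e^(−0.204×1.505) = 0.2589 × 14.90 × 0.7356 = 2.837 mg/L.
Minimum DO = 8.51 − 2.837 = 5.673 mg/L.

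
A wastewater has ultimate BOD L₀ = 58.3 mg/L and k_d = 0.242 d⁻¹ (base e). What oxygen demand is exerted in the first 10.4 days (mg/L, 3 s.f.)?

y_t = L₀(1 − e^(−k_d t)) = 58.3 × (1 − e^(−0.242×10.4))
= 58.3 × (1 − 0.08072) = 58.3 × 0.9193 = 53.59 mg/L.

y ≈ 53.6 mg/L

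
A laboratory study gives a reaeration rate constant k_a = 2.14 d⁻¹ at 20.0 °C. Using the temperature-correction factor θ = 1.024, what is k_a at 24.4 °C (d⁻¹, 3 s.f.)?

k_a(T₂) = k_a(T₁) · θ^(T₂−T₁) = 2.14 × 1.024^(24.4−20.0)
= 2.14 × 1.024^4.40 = 2.14 × 1.110 = 2.375 d⁻¹.

k_a ≈ 2.38 d⁻¹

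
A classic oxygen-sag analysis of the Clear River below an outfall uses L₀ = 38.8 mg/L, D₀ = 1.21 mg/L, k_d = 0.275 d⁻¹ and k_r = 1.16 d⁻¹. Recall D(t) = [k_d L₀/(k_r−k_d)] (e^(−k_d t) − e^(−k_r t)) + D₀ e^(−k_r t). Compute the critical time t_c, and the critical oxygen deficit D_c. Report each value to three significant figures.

t_c ≈ 1.51 d; D_c ≈ 6.08 mg/L

t_c = [1/(k_r−k_d)] ln[(k_r/k_d)(1 − D₀(k_r−k_d)/(k_d L₀))]
= [1/(1.16−0.275)] ln[(1.16/0.275)(1 − 1.21×0.8850/(0.275×38.8))]
= (1/0.8850) ln[4.218 × 0.8996] = 1.130 × ln(3.795) = 1.130 × 1.334 = 1.507 d.
D_c = (k_d/k_r) L₀ e^(−k_d t_c) = (0.275/1.16) × 38.8 × e^(−0.275×1.507) = 0.2371 × 38.8 × 0.6607 = 6.078 mg/L.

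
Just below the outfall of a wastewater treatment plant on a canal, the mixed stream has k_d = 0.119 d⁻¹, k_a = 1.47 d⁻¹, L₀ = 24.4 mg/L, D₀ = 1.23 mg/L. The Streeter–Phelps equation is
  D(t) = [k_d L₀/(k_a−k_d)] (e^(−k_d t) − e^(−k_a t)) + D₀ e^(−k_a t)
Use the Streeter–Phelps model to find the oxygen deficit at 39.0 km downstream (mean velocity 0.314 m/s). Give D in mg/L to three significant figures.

D ≈ 1.70 mg/L

Travel time t = x/v = 39.0 km / (0.314 m/s) = 39000 m / 0.314 m/s = 124200 s = 1.438 d.
k_d L₀/(k_a−k_d) = 0.119×24.4/(1.47−0.119) = 2.904/1.351 = 2.149 mg/L.
e^(−k_d t) = e^(−0.119×1.438) = 0.8428; e^(−k_a t) = e^(−1.47×1.438) = 0.1209.
D = 2.149 × (0.8428 − 0.1209) + 1.23 × 0.1209 = 1.552 + 0.1486 = 1.700 mg/L.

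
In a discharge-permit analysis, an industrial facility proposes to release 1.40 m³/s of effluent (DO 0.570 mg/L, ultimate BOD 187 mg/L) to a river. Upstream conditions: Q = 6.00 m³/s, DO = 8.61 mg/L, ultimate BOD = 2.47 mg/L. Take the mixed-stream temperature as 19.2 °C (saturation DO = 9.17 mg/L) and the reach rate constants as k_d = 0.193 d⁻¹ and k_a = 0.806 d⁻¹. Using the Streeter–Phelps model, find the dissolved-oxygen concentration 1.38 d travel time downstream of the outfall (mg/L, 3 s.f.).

DO ≈ 3.34 mg/L

Mixed DO = (6.00×8.61 + 1.40×0.570)/(6.00+1.40) = 52.46/7.400 = 7.089 mg/L.
Mixed L₀ = (6.00×2.47 + 1.40×187)/(7.400) = 276.6/7.400 = 37.38 mg/L.
Initial deficit D₀ = C_s − DO₀ = 9.17 − 7.089 = 2.081 mg/L.
D(1.38) = [0.193×37.38/(0.806−0.193)](e^(−0.193×1.38) − e^(−0.806×1.38)) + 2.081 e^(−0.806×1.38)
= 11.77 × (0.7662 − 0.3288) + 2.081 × 0.3288 = 5.832 mg/L.
DO = 9.17 − 5.832 = 3.338 mg/L.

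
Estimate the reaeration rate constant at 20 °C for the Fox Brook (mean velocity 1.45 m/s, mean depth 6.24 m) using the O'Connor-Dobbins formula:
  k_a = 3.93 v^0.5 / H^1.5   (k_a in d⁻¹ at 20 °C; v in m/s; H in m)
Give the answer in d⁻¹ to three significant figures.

k_a ≈ 0.304 d⁻¹

k_a = 3.93 × 1.45^0.5 / 6.24^1.5 = 3.93 × 1.204 / 15.59 = 0.3036 d⁻¹.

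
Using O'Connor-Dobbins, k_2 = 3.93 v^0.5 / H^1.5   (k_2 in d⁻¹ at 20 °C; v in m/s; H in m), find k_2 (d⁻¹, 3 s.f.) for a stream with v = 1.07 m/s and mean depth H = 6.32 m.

k_2 ≈ 0.256 d⁻¹

k_2 = 3.93 × 1.07^0.5 / 6.32^1.5 = 3.93 × 1.034 / 15.89 = 0.2559 d⁻¹.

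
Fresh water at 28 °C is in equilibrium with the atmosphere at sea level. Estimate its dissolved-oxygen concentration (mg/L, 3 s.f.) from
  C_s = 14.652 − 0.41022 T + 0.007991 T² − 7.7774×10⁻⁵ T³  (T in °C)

C_s ≈ 7.72 mg/L

C_s = 14.652 − 0.41022×28 + 0.007991×28² − 7.7774×10⁻⁵×28³ = 7.723 mg/L.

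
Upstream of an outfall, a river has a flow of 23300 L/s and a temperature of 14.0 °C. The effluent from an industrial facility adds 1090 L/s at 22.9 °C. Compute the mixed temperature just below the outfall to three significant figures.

Flow-weighted mixing: C = (Q_r C_r + Q_w C_w)/(Q_r + Q_w)
= (23300×14.0 + 1090×22.9)/(23300 + 1090) = 351200/24390 = 14.40 °C.

14.4 °C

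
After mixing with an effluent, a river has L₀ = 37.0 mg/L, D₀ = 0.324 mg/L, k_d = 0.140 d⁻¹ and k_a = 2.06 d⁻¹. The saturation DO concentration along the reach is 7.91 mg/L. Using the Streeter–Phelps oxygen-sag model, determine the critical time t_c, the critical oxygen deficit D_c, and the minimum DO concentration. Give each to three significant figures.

t_c ≈ 1.33 d; D_c ≈ 2.09 mg/L; min DO ≈ 5.82 mg/L

With k_a/k_d = 14.71 and 1 − D₀(k_a−k_d)/(k_d L₀) = 0.8799,
t_c = ln(14.71 × 0.8799) / (2.06 − 0.140) = ln(12.95) / 1.920 = 2.561/1.920 = 1.334 d.
L(t_c) = L₀ e^(−k_d t_c) = 37.0 × 0.8297 = 30.70 mg/L, and at the critical point k_a D_c = k_d L, so D_c = (0.140/2.06) × 30.70 = 2.086 mg/L.
Minimum DO = C_s − D_c = 7.91 − 2.086 = 5.824 mg/L.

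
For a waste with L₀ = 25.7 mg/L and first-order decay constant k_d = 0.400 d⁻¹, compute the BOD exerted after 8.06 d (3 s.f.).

y_t = L₀(1 − e^(−k_d t)) = 25.7 × (1 − e^(−0.400×8.06))
= 25.7 × (1 − 0.03980) = 25.7 × 0.9602 = 24.68 mg/L.

y ≈ 24.7 mg/L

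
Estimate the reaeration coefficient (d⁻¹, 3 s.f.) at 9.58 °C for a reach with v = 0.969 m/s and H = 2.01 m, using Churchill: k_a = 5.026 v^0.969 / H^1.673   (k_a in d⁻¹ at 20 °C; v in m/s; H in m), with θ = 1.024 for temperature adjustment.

k_a ≈ 1.18 d⁻¹

k_a(20) = 5.026 × 0.969^0.969 / 2.01^1.673 = 5.026 × 0.9699 / 3.215 = 1.516 d⁻¹.
k_a(9.58) = 1.516 × 1.024^(9.58−20) = 1.516 × 0.7810 = 1.184 d⁻¹.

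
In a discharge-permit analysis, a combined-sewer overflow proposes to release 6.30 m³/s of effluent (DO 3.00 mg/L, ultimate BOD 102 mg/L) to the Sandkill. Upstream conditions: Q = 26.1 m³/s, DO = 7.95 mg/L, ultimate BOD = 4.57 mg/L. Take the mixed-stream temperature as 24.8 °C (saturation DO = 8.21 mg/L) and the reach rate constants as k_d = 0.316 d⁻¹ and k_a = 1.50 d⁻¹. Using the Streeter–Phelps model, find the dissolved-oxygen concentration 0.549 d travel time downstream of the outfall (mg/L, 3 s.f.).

DO ≈ 5.15 mg/L

Mixed DO = (26.1×7.95 + 6.30×3.00)/(26.1+6.30) = 226.4/32.40 = 6.988 mg/L.
Mixed L₀ = (26.1×4.57 + 6.30×102)/(32.40) = 761.9/32.40 = 23.51 mg/L.
Initial deficit D₀ = C_s − DO₀ = 8.21 − 6.988 = 1.223 mg/L.
D(0.549) = [0.316×23.51/(1.50−0.316)](e^(−0.316×0.549) − e^(−1.50×0.549)) + 1.223 e^(−1.50×0.549)
= 6.276 × (0.8407 − 0.4389) + 1.223 × 0.4389 = 3.058 mg/L.
DO = 8.21 − 3.058 = 5.152 mg/L.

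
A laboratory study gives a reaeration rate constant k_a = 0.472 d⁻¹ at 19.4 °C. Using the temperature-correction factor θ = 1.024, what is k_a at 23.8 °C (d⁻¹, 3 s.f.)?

k_a(T₂) = k_a(T₁) · θ^(T₂−T₁) = 0.472 × 1.024^(23.8−19.4)
= 0.472 × 1.024^4.40 = 0.472 × 1.110 = 0.5239 d⁻¹.

k_a ≈ 0.524 d⁻¹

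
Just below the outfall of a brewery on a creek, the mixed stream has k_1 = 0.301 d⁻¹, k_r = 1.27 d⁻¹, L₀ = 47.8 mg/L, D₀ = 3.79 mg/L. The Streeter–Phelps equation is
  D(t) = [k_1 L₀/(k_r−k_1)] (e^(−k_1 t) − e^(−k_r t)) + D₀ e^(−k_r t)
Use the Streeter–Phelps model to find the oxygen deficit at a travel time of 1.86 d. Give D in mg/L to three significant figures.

k_1 L₀/(k_r−k_1) = 0.301×47.8/(1.27−0.301) = 14.39/0.9690 = 14.85 mg/L.
e^(−k_1 t) = e^(−0.301×1.860) = 0.5713; e^(−k_r t) = e^(−1.27×1.860) = 0.09421.
D = 14.85 × (0.5713 − 0.09421) + 3.79 × 0.09421 = 7.084 + 0.3571 = 7.441 mg/L.

D ≈ 7.44 mg/L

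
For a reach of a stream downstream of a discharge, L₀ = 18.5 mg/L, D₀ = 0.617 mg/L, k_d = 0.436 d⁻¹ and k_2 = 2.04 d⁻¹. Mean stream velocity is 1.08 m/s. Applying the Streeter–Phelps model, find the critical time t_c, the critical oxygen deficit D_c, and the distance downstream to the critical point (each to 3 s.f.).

At the critical point dD/dt = 0, so k_d L₀ e^(−k_d t) = k_2 D. Substituting D(t) from the Streeter–Phelps equation and solving for t gives
t_c = ln[(k_2/k_d)(1 − D₀(k_2−k_d)/(k_d L₀))] / (k_2−k_d).
Here k_2−k_d = 1.604 d⁻¹ and 1 − D₀(k_2−k_d)/(k_d L₀) = 1 − 0.617×1.604/(0.436×18.5) = 0.8773, so
t_c = ln(4.679 × 0.8773) / 1.604 = 1.412 / 1.604 = 0.8804 d.
D_c = (k_d/k_2) L₀ e^(−k_d t_c) = (0.436/2.04) × 18.5 × e^(−0.436×0.8804) = 0.2137 × 18.5 × 0.6812 = 2.694 mg/L.
x_c = v t_c = 1.08 m/s × 0.8804 d × 86400 s/d = 82150 m ≈ 82.2 km.

t_c ≈ 0.880 d; D_c ≈ 2.69 mg/L; x_c ≈ 82.2 km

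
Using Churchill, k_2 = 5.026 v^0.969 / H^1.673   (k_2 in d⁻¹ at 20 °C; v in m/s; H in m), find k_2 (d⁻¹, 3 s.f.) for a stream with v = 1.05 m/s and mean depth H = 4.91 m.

k_2 = 5.026 × 1.05^0.969 / 4.91^1.673 = 5.026 × 1.048 / 14.33 = 0.3678 d⁻¹.

k_2 ≈ 0.368 d⁻¹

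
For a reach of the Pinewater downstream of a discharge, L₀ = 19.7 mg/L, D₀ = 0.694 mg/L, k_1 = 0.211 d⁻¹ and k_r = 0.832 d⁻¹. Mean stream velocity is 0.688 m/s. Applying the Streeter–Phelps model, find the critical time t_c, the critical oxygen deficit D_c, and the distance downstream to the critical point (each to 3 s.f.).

t_c ≈ 2.03 d; D_c ≈ 3.25 mg/L; x_c ≈ 121 km

t_c = [1/(k_r−k_1)] ln[(k_r/k_1)(1 − D₀(k_r−k_1)/(k_1 L₀))]
= [1/(0.832−0.211)] ln[(0.832/0.211)(1 − 0.694×0.6210/(0.211×19.7))]
= (1/0.6210) ln[3.943 × 0.8963] = 1.610 × ln(3.534) = 1.610 × 1.263 = 2.033 d.
L(t_c) = L₀ e^(−k_1 t_c) = 19.7 × 0.6512 = 12.83 mg/L, and at the critical point k_r D_c = k_1 L, so D_c = (0.211/0.832) × 12.83 = 3.253 mg/L.
x_c = v t_c = 0.688 m/s × 2.033 d × 86400 s/d = 120900 m ≈ 121 km.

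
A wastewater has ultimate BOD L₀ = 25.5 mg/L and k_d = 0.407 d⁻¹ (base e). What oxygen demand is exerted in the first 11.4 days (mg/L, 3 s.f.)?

y_t = L₀(1 − e^(−k_d t)) = 25.5 × (1 − e^(−0.407×11.4))
= 25.5 × (1 − 0.009660) = 25.5 × 0.9903 = 25.25 mg/L.

y ≈ 25.3 mg/L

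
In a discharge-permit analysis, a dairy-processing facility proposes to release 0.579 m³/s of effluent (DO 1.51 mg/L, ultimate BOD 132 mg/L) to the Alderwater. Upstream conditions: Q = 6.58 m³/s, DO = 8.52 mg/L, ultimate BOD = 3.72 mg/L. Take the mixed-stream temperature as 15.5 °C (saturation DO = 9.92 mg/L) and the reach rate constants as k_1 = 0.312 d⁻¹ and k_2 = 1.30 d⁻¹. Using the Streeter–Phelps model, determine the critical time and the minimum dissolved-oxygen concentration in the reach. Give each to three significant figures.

t_c ≈ 0.854 d; minimum DO ≈ 7.33 mg/L

Mixed DO = (6.58×8.52 + 0.579×1.51)/(6.58+0.579) = 56.94/7.159 = 7.953 mg/L.
Mixed L₀ = (6.58×3.72 + 0.579×132)/(7.159) = 100.9/7.159 = 14.09 mg/L.
Initial deficit D₀ = C_s − DO₀ = 9.92 − 7.953 = 1.967 mg/L.
t_c = (1/0.9880) ln[(1.30/0.312)(1 − 1.967×0.9880/(0.312×14.09))] = 1.012 × ln(2.325) = 0.8541 d.
D_c = (0.312/1.30) × 14.09 × e^(−0.312×0.8541) = 0.2400 × 14.09 × 0.7661 = 2.591 mg/L.
Minimum DO = 9.92 − 2.591 = 7.329 mg/L.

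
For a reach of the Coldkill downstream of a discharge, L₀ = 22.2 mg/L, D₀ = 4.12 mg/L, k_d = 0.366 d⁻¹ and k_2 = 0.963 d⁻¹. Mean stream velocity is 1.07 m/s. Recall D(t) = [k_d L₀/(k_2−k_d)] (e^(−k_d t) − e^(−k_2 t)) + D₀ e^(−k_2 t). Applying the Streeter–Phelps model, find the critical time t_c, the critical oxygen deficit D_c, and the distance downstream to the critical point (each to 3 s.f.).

With k_2/k_d = 2.631 and 1 − D₀(k_2−k_d)/(k_d L₀) = 0.6973,
t_c = ln(2.631 × 0.6973) / (0.963 − 0.366) = ln(1.835) / 0.5970 = 0.6069/0.5970 = 1.017 d.
D_c = (k_d/k_2) L₀ e^(−k_d t_c) = (0.366/0.963) × 22.2 × e^(−0.366×1.017) = 0.3801 × 22.2 × 0.6893 = 5.816 mg/L.
x_c = v t_c = 1.07 m/s × 1.017 d × 86400 s/d = 93970 m ≈ 94.0 km.

t_c ≈ 1.02 d; D_c ≈ 5.82 mg/L; x_c ≈ 94.0 km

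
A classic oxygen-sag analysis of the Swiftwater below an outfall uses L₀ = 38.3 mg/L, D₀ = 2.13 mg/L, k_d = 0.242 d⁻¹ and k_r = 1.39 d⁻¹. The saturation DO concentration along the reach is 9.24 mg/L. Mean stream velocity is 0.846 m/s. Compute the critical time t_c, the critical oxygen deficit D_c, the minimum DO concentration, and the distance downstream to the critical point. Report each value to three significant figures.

t_c ≈ 1.26 d; D_c ≈ 4.92 mg/L; min DO ≈ 4.32 mg/L; x_c ≈ 91.8 km

t_c = [1/(k_r−k_d)] ln[(k_r/k_d)(1 − D₀(k_r−k_d)/(k_d L₀))]
= [1/(1.39−0.242)] ln[(1.39/0.242)(1 − 2.13×1.148/(0.242×38.3))]
= (1/1.148) ln[5.744 × 0.7362] = 0.8711 × ln(4.228) = 0.8711 × 1.442 = 1.256 d.
L(t_c) = L₀ e^(−k_d t_c) = 38.3 × 0.7379 = 28.26 mg/L, and at the critical point k_r D_c = k_d L, so D_c = (0.242/1.39) × 28.26 = 4.920 mg/L.
Minimum DO = C_s − D_c = 9.24 − 4.920 = 4.320 mg/L.
x_c = v t_c = 0.846 m/s × 1.256 d × 86400 s/d = 91800 m ≈ 91.8 km.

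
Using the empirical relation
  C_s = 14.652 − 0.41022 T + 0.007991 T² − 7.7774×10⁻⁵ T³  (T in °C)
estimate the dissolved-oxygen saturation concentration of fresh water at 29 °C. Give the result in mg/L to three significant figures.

C_s = 14.652 − 0.41022×29 + 0.007991×29² − 7.7774×10⁻⁵×29³ = 7.579 mg/L.

C_s ≈ 7.58 mg/L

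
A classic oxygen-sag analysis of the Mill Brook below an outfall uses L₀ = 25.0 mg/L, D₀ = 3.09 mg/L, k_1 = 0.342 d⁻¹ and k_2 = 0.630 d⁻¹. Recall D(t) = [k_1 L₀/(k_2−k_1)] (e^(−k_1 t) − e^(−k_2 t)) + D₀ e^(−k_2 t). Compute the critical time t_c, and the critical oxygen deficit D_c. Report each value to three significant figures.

t_c ≈ 1.74 d; D_c ≈ 7.49 mg/L

At the critical point dD/dt = 0, so k_1 L₀ e^(−k_1 t) = k_2 D. Substituting D(t) from the Streeter–Phelps equation and solving for t gives
t_c = ln[(k_2/k_1)(1 − D₀(k_2−k_1)/(k_1 L₀))] / (k_2−k_1).
Here k_2−k_1 = 0.2880 d⁻¹ and 1 − D₀(k_2−k_1)/(k_1 L₀) = 1 − 3.09×0.2880/(0.342×25.0) = 0.8959, so
t_c = ln(1.842 × 0.8959) / 0.2880 = 0.5010 / 0.2880 = 1.740 d.
D_c = (k_1/k_2) L₀ e^(−k_1 t_c) = (0.342/0.630) × 25.0 × e^(−0.342×1.740) = 0.5429 × 25.0 × 0.5516 = 7.486 mg/L.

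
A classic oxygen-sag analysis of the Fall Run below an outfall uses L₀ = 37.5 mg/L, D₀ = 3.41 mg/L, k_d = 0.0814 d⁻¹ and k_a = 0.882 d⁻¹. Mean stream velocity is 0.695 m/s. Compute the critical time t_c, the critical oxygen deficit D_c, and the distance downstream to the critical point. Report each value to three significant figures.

t_c ≈ 0.169 d; D_c ≈ 3.41 mg/L; x_c ≈ 10.1 km

At the critical point dD/dt = 0, so k_d L₀ e^(−k_d t) = k_a D. Substituting D(t) from the Streeter–Phelps equation and solving for t gives
t_c = ln[(k_a/k_d)(1 − D₀(k_a−k_d)/(k_d L₀))] / (k_a−k_d).
Here k_a−k_d = 0.8006 d⁻¹ and 1 − D₀(k_a−k_d)/(k_d L₀) = 1 − 3.41×0.8006/(0.0814×37.5) = 0.1056, so
t_c = ln(10.84 × 0.1056) / 0.8006 = 0.1351 / 0.8006 = 0.1687 d.
L(t_c) = L₀ e^(−k_d t_c) = 37.5 × 0.9864 = 36.99 mg/L, and at the critical point k_a D_c = k_d L, so D_c = (0.0814/0.882) × 36.99 = 3.414 mg/L.
x_c = v t_c = 0.695 m/s × 0.1687 d × 86400 s/d = 10130 m ≈ 10.1 km.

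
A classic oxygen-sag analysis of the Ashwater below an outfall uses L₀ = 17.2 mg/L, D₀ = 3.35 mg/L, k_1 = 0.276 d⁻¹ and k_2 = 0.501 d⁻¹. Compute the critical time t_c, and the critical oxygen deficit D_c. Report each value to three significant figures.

t_c = [1/(k_2−k_1)] ln[(k_2/k_1)(1 − D₀(k_2−k_1)/(k_1 L₀))]
= [1/(0.501−0.276)] ln[(0.501/0.276)(1 − 3.35×0.2250/(0.276×17.2))]
= (1/0.2250) ln[1.815 × 0.8412] = 4.444 × ln(1.527) = 4.444 × 0.4233 = 1.881 d.
L(t_c) = L₀ e^(−k_1 t_c) = 17.2 × 0.5950 = 10.23 mg/L, and at the critical point k_2 D_c = k_1 L, so D_c = (0.276/0.501) × 10.23 = 5.638 mg/L.

t_c ≈ 1.88 d; D_c ≈ 5.64 mg/L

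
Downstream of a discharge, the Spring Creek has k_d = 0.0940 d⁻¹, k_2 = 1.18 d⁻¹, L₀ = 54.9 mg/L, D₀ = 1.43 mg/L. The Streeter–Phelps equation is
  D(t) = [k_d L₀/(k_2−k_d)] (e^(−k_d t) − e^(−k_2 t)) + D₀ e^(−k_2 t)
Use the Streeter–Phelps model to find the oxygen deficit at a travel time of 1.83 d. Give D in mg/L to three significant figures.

D ≈ 3.62 mg/L

k_d L₀/(k_2−k_d) = 0.0940×54.9/(1.18−0.0940) = 5.161/1.086 = 4.752 mg/L.
e^(−k_d t) = e^(−0.0940×1.830) = 0.8420; e^(−k_2 t) = e^(−1.18×1.830) = 0.1154.
D = 4.752 × (0.8420 − 0.1154) + 1.43 × 0.1154 = 3.453 + 0.1650 = 3.618 mg/L.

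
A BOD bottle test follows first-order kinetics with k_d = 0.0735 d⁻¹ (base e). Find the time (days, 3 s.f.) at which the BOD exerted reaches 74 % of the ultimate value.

t ≈ 18.3 d

y/L₀ = 1 − e^(−k_d t) = 0.74 ⇒ e^(−k_d t) = 0.260
t = −ln(0.260) / 0.0735 = 1.347 / 0.0735 = 18.33 d.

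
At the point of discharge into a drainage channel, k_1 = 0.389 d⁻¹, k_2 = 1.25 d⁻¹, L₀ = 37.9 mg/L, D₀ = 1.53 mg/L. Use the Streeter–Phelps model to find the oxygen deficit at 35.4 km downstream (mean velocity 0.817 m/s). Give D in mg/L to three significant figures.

Travel time t = x/v = 35.4 km / (0.817 m/s) = 35400 m / 0.817 m/s = 43330 s = 0.5015 d.
k_1 L₀/(k_2−k_1) = 0.389×37.9/(1.25−0.389) = 14.74/0.8610 = 17.12 mg/L.
e^(−k_1 t) = e^(−0.389×0.5015) = 0.8228; e^(−k_2 t) = e^(−1.25×0.5015) = 0.5343.
D = 17.12 × (0.8228 − 0.5343) + 1.53 × 0.5343 = 4.940 + 0.8174 = 5.758 mg/L.

D ≈ 5.76 mg/L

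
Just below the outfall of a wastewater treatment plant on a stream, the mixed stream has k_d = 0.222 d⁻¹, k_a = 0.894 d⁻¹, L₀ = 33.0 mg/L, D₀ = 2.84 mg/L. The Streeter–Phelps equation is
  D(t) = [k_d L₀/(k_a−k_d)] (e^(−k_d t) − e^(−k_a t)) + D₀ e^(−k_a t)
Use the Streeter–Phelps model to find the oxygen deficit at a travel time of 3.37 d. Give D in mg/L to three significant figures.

k_d L₀/(k_a−k_d) = 0.222×33.0/(0.894−0.222) = 7.326/0.6720 = 10.90 mg/L.
e^(−k_d t) = e^(−0.222×3.370) = 0.4732; e^(−k_a t) = e^(−0.894×3.370) = 0.04915.
D = 10.90 × (0.4732 − 0.04915) + 2.84 × 0.04915 = 4.623 + 0.1396 = 4.763 mg/L.

D ≈ 4.76 mg/L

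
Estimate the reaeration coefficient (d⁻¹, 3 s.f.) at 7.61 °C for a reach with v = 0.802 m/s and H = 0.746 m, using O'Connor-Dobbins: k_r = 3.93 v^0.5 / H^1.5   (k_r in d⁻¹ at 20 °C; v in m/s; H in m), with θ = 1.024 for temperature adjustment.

k_r ≈ 4.07 d⁻¹

k_r(20) = 3.93 × 0.802^0.5 / 0.746^1.5 = 3.93 × 0.8955 / 0.6443 = 5.462 d⁻¹.
k_r(7.61) = 5.462 × 1.024^(7.61−20) = 5.462 × 0.7454 = 4.072 d⁻¹.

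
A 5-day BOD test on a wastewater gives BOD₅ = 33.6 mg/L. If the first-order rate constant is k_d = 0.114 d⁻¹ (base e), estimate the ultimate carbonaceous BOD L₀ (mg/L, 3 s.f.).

BOD₅ = L₀(1 − e^(−5k_d)) ⇒ L₀ = BOD₅ / (1 − e^(−5×0.114))
= 33.6 / (1 − 0.5655) = 33.6 / 0.4345 = 77.33 mg/L.

L₀ ≈ 77.3 mg/L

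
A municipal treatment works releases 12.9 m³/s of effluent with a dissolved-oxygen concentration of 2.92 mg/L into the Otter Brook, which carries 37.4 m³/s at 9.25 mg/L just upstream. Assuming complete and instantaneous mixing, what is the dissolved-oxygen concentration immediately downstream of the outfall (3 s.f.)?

Flow-weighted mixing: C = (Q_r C_r + Q_w C_w)/(Q_r + Q_w)
= (37.4×9.25 + 12.9×2.92)/(37.4 + 12.9) = 383.6/50.30 = 7.627 mg/L.

7.63 mg/L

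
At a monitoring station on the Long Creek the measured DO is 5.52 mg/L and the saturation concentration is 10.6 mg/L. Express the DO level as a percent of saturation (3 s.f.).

52.1 % saturation

% saturation = C/C_s × 100 = 5.52/10.6 × 100 = 52.1 %.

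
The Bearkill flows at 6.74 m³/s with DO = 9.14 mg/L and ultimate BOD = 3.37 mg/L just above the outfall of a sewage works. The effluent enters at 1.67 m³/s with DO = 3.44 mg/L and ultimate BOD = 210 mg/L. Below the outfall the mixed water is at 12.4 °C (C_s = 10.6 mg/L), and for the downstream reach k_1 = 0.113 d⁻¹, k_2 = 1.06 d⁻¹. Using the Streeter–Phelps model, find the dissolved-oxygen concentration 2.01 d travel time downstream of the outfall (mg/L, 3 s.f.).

DO ≈ 6.70 mg/L

Mixed DO = (6.74×9.14 + 1.67×3.44)/(6.74+1.67) = 67.35/8.410 = 8.008 mg/L.
Mixed L₀ = (6.74×3.37 + 1.67×210)/(8.410) = 373.4/8.410 = 44.40 mg/L.
Initial deficit D₀ = C_s − DO₀ = 10.6 − 8.008 = 2.592 mg/L.
D(2.01) = [0.113×44.40/(1.06−0.113)](e^(−0.113×2.01) − e^(−1.06×2.01)) + 2.592 e^(−1.06×2.01)
= 5.298 × (0.7968 − 0.1188) + 2.592 × 0.1188 = 3.900 mg/L.
DO = 10.6 − 3.900 = 6.700 mg/L.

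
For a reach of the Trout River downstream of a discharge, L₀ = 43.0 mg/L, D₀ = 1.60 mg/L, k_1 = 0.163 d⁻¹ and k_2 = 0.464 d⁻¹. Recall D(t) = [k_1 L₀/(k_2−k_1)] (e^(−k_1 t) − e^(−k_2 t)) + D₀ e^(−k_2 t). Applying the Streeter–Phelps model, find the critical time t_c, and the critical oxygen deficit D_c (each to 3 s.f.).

At the critical point dD/dt = 0, so k_1 L₀ e^(−k_1 t) = k_2 D. Substituting D(t) from the Streeter–Phelps equation and solving for t gives
t_c = ln[(k_2/k_1)(1 − D₀(k_2−k_1)/(k_1 L₀))] / (k_2−k_1).
Here k_2−k_1 = 0.3010 d⁻¹ and 1 − D₀(k_2−k_1)/(k_1 L₀) = 1 − 1.60×0.3010/(0.163×43.0) = 0.9313, so
t_c = ln(2.847 × 0.9313) / 0.3010 = 0.9749 / 0.3010 = 3.239 d.
D_c = (k_1/k_2) L₀ e^(−k_1 t_c) = (0.163/0.464) × 43.0 × e^(−0.163×3.239) = 0.3513 × 43.0 × 0.5898 = 8.909 mg/L.

t_c ≈ 3.24 d; D_c ≈ 8.91 mg/L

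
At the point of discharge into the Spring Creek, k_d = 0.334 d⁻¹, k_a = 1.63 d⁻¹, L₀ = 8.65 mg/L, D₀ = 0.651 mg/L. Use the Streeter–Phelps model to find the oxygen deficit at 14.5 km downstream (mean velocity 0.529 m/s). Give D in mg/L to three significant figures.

D ≈ 1.06 mg/L

Travel time t = x/v = 14.5 km / (0.529 m/s) = 14500 m / 0.529 m/s = 27410 s = 0.3172 d.
k_d L₀/(k_a−k_d) = 0.334×8.65/(1.63−0.334) = 2.889/1.296 = 2.229 mg/L.
e^(−k_d t) = e^(−0.334×0.3172) = 0.8995; e^(−k_a t) = e^(−1.63×0.3172) = 0.5962.
D = 2.229 × (0.8995 − 0.5962) + 0.651 × 0.5962 = 0.6760 + 0.3882 = 1.064 mg/L.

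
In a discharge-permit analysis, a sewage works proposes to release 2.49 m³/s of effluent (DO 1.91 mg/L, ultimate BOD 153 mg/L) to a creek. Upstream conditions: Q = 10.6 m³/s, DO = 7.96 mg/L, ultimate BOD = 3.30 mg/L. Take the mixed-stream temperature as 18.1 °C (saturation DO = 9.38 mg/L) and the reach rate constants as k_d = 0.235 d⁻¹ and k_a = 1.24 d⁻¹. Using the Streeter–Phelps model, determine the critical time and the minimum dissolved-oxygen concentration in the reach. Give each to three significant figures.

Mixed DO = (10.6×7.96 + 2.49×1.91)/(10.6+2.49) = 89.13/13.09 = 6.809 mg/L.
Mixed L₀ = (10.6×3.30 + 2.49×153)/(13.09) = 416.0/13.09 = 31.78 mg/L.
Initial deficit D₀ = C_s − DO₀ = 9.38 − 6.809 = 2.571 mg/L.
t_c = (1/1.005) ln[(1.24/0.235)(1 − 2.571×1.005/(0.235×31.78))] = 0.9950 × ln(3.451) = 1.232 d.
D_c = (0.235/1.24) × 31.78 × e^(−0.235×1.232) = 0.1895 × 31.78 × 0.7485 = 4.508 mg/L.
Minimum DO = 9.38 − 4.508 = 4.872 mg/L.

t_c ≈ 1.23 d; minimum DO ≈ 4.87 mg/L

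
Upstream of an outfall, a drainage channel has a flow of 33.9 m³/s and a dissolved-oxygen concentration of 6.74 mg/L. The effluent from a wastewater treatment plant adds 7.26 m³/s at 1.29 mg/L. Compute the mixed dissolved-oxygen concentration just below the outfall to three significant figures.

Flow-weighted mixing: C = (Q_r C_r + Q_w C_w)/(Q_r + Q_w)
= (33.9×6.74 + 7.26×1.29)/(33.9 + 7.26) = 237.9/41.16 = 5.779 mg/L.

5.78 mg/L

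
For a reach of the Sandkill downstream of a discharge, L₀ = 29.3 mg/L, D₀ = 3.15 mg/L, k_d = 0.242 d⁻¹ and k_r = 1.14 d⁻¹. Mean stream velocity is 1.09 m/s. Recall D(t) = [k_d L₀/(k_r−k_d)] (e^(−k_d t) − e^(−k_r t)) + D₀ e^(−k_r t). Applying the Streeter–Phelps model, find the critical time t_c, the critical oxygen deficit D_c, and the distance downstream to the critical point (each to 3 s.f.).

t_c = [1/(k_r−k_d)] ln[(k_r/k_d)(1 − D₀(k_r−k_d)/(k_d L₀))]
= [1/(1.14−0.242)] ln[(1.14/0.242)(1 − 3.15×0.8980/(0.242×29.3))]
= (1/0.8980) ln[4.711 × 0.6011] = 1.114 × ln(2.831) = 1.114 × 1.041 = 1.159 d.
L(t_c) = L₀ e^(−k_d t_c) = 29.3 × 0.7554 = 22.13 mg/L, and at the critical point k_r D_c = k_d L, so D_c = (0.242/1.14) × 22.13 = 4.699 mg/L.
x_c = v t_c = 1.09 m/s × 1.159 d × 86400 s/d = 109200 m ≈ 109 km.

t_c ≈ 1.16 d; D_c ≈ 4.70 mg/L; x_c ≈ 109 km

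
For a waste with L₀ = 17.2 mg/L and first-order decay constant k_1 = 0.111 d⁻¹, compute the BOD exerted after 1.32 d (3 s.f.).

y ≈ 2.34 mg/L

y_t = L₀(1 − e^(−k_1 t)) = 17.2 × (1 − e^(−0.111×1.32))
= 17.2 × (1 − 0.8637) = 17.2 × 0.1363 = 2.344 mg/L.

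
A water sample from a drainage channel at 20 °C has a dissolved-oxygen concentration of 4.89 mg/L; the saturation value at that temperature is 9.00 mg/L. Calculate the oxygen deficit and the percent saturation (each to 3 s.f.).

D ≈ 4.11 mg/L; 54.3 % saturation

D = C_s − C = 9.00 − 4.89 = 4.11 mg/L.
% saturation = 4.89/9.00 × 100 = 54.3 %.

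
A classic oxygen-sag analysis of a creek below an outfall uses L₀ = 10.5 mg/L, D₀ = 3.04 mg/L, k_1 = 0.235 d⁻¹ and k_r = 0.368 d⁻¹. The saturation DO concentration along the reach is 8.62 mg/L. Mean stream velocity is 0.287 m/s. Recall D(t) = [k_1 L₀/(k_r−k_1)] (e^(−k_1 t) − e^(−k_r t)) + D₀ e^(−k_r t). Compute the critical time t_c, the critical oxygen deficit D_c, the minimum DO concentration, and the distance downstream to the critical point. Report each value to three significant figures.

t_c = [1/(k_r−k_1)] ln[(k_r/k_1)(1 − D₀(k_r−k_1)/(k_1 L₀))]
= [1/(0.368−0.235)] ln[(0.368/0.235)(1 − 3.04×0.1330/(0.235×10.5))]
= (1/0.1330) ln[1.566 × 0.8361] = 7.519 × ln(1.309) = 7.519 × 0.2695 = 2.027 d.
D_c = (k_1/k_r) L₀ e^(−k_1 t_c) = (0.235/0.368) × 10.5 × e^(−0.235×2.027) = 0.6386 × 10.5 × 0.6211 = 4.165 mg/L.
Minimum DO = C_s − D_c = 8.62 − 4.165 = 4.455 mg/L.
x_c = v t_c = 0.287 m/s × 2.027 d × 86400 s/d = 50250 m ≈ 50.3 km.

t_c ≈ 2.03 d; D_c ≈ 4.16 mg/L; min DO ≈ 4.46 mg/L; x_c ≈ 50.3 km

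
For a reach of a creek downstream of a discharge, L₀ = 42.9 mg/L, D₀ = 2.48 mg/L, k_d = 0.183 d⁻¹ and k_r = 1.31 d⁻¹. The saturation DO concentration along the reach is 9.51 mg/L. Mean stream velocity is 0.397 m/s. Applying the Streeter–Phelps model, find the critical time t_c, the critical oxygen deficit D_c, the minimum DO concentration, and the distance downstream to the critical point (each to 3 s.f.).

At the critical point dD/dt = 0, so k_d L₀ e^(−k_d t) = k_r D. Substituting D(t) from the Streeter–Phelps equation and solving for t gives
t_c = ln[(k_r/k_d)(1 − D₀(k_r−k_d)/(k_d L₀))] / (k_r−k_d).
Here k_r−k_d = 1.127 d⁻¹ and 1 − D₀(k_r−k_d)/(k_d L₀) = 1 − 2.48×1.127/(0.183×42.9) = 0.6440, so
t_c = ln(7.158 × 0.6440) / 1.127 = 1.528 / 1.127 = 1.356 d.
D_c = (k_d/k_r) L₀ e^(−k_d t_c) = (0.183/1.31) × 42.9 × e^(−0.183×1.356) = 0.1397 × 42.9 × 0.7802 = 4.676 mg/L.
Minimum DO = C_s − D_c = 9.51 − 4.676 = 4.834 mg/L.
x_c = v t_c = 0.397 m/s × 1.356 d × 86400 s/d = 46510 m ≈ 46.5 km.

t_c ≈ 1.36 d; D_c ≈ 4.68 mg/L; min DO ≈ 4.83 mg/L; x_c ≈ 46.5 km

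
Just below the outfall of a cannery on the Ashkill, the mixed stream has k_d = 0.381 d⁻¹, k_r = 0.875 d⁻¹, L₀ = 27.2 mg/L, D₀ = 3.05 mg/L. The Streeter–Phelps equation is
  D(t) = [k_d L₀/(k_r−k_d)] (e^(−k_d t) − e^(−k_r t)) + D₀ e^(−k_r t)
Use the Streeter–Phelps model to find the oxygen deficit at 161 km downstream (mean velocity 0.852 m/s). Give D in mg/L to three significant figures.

Travel time t = x/v = 161 km / (0.852 m/s) = 161000 m / 0.852 m/s = 189000 s = 2.187 d.
k_d L₀/(k_r−k_d) = 0.381×27.2/(0.875−0.381) = 10.36/0.4940 = 20.98 mg/L.
e^(−k_d t) = e^(−0.381×2.187) = 0.4346; e^(−k_r t) = e^(−0.875×2.187) = 0.1475.
D = 20.98 × (0.4346 − 0.1475) + 3.05 × 0.1475 = 6.023 + 0.4500 = 6.473 mg/L.

D ≈ 6.47 mg/L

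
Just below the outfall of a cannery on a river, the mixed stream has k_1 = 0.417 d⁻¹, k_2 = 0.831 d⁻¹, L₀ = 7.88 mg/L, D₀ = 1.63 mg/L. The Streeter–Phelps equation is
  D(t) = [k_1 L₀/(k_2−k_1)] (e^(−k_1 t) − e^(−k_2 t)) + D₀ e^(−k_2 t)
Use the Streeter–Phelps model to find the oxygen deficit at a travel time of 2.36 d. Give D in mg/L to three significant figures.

k_1 L₀/(k_2−k_1) = 0.417×7.88/(0.831−0.417) = 3.286/0.4140 = 7.937 mg/L.
e^(−k_1 t) = e^(−0.417×2.360) = 0.3738; e^(−k_2 t) = e^(−0.831×2.360) = 0.1407.
D = 7.937 × (0.3738 − 0.1407) + 1.63 × 0.1407 = 1.850 + 0.2293 = 2.079 mg/L.

D ≈ 2.08 mg/L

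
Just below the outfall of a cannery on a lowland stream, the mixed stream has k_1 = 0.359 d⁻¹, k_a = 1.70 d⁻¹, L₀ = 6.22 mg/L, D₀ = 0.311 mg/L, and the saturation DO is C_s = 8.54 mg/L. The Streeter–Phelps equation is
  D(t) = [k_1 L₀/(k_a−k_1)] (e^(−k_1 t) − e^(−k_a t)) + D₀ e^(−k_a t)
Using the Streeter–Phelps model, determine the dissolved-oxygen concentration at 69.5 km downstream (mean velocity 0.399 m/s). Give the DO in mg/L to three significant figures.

DO ≈ 7.78 mg/L

Travel time t = x/v = 69.5 km / (0.399 m/s) = 69500 m / 0.399 m/s = 174200 s = 2.016 d.
k_1 L₀/(k_a−k_1) = 0.359×6.22/(1.70−0.359) = 2.233/1.341 = 1.665 mg/L.
e^(−k_1 t) = e^(−0.359×2.016) = 0.4849; e^(−k_a t) = e^(−1.70×2.016) = 0.03248.
D = 1.665 × (0.4849 − 0.03248) + 0.311 × 0.03248 = 0.7534 + 0.01010 = 0.7635 mg/L.
DO = C_s − D = 8.54 − 0.7635 = 7.776 mg/L.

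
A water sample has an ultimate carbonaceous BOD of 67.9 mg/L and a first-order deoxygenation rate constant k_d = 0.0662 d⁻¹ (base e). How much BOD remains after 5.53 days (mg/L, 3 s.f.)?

L ≈ 47.1 mg/L

L_t = L₀ e^(−k_d t) = 67.9 × e^(−0.0662×5.53) = 67.9 × 0.6934 = 47.08 mg/L.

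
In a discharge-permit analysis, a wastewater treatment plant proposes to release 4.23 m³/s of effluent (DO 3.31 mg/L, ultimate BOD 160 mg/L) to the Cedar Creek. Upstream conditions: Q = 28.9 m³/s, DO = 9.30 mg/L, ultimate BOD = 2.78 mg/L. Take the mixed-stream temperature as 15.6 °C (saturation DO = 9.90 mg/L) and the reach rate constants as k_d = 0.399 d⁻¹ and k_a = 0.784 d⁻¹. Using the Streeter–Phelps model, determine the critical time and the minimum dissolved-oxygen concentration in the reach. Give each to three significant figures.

Mixed DO = (28.9×9.30 + 4.23×3.31)/(28.9+4.23) = 282.8/33.13 = 8.535 mg/L.
Mixed L₀ = (28.9×2.78 + 4.23×160)/(33.13) = 757.1/33.13 = 22.85 mg/L.
Initial deficit D₀ = C_s − DO₀ = 9.90 − 8.535 = 1.365 mg/L.
t_c = (1/0.3850) ln[(0.784/0.399)(1 − 1.365×0.3850/(0.399×22.85))] = 2.597 × ln(1.852) = 1.600 d.
D_c = (0.399/0.784) × 22.85 × e^(−0.399×1.600) = 0.5089 × 22.85 × 0.5281 = 6.142 mg/L.
Minimum DO = 9.90 − 6.142 = 3.758 mg/L.

t_c ≈ 1.60 d; minimum DO ≈ 3.76 mg/L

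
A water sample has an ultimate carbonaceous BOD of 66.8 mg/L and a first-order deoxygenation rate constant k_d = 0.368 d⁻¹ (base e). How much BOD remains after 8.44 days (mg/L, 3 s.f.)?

L_t = L₀ e^(−k_d t) = 66.8 × e^(−0.368×8.44) = 66.8 × 0.04478 = 2.992 mg/L.

L ≈ 2.99 mg/L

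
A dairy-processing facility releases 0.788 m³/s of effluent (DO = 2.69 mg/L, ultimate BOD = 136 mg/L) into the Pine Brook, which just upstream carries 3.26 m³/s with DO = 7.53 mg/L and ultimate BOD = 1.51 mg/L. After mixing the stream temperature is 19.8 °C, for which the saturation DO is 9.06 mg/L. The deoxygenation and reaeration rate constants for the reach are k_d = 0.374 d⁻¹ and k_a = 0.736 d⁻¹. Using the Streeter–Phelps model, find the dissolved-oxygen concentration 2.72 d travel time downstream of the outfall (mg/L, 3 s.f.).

DO ≈ 2.25 mg/L

Mixed DO = (3.26×7.53 + 0.788×2.69)/(3.26+0.788) = 26.67/4.048 = 6.588 mg/L.
Mixed L₀ = (3.26×1.51 + 0.788×136)/(4.048) = 112.1/4.048 = 27.69 mg/L.
Initial deficit D₀ = C_s − DO₀ = 9.06 − 6.588 = 2.472 mg/L.
D(2.72) = [0.374×27.69/(0.736−0.374)](e^(−0.374×2.72) − e^(−0.736×2.72)) + 2.472 e^(−0.736×2.72)
= 28.61 × (0.3616 − 0.1351) + 2.472 × 0.1351 = 6.814 mg/L.
DO = 9.06 − 6.814 = 2.246 mg/L.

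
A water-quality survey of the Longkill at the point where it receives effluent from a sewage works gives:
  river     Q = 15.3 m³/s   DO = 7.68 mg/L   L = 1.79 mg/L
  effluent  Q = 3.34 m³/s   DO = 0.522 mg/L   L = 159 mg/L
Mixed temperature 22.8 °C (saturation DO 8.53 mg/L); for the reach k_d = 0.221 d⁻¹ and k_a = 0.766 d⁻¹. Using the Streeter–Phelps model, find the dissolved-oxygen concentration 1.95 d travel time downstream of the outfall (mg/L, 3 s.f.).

Mixed DO = (15.3×7.68 + 3.34×0.522)/(15.3+3.34) = 119.2/18.64 = 6.397 mg/L.
Mixed L₀ = (15.3×1.79 + 3.34×159)/(18.64) = 558.4/18.64 = 29.96 mg/L.
Initial deficit D₀ = C_s − DO₀ = 8.53 − 6.397 = 2.133 mg/L.
D(1.95) = [0.221×29.96/(0.766−0.221)](e^(−0.221×1.95) − e^(−0.766×1.95)) + 2.133 e^(−0.766×1.95)
= 12.15 × (0.6499 − 0.2245) + 2.133 × 0.2245 = 5.646 mg/L.
DO = 8.53 − 5.646 = 2.884 mg/L.

DO ≈ 2.88 mg/L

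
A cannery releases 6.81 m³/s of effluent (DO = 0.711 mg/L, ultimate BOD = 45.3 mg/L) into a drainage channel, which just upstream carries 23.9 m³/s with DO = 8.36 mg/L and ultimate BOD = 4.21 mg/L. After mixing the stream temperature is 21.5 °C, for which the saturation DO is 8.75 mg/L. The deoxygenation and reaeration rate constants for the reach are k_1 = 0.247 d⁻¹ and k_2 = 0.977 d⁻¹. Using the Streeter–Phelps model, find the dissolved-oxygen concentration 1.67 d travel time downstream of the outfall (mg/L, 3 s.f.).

Mixed DO = (23.9×8.36 + 6.81×0.711)/(23.9+6.81) = 204.6/30.71 = 6.664 mg/L.
Mixed L₀ = (23.9×4.21 + 6.81×45.3)/(30.71) = 409.1/30.71 = 13.32 mg/L.
Initial deficit D₀ = C_s − DO₀ = 8.75 − 6.664 = 2.086 mg/L.
D(1.67) = [0.247×13.32/(0.977−0.247)](e^(−0.247×1.67) − e^(−0.977×1.67)) + 2.086 e^(−0.977×1.67)
= 4.508 × (0.6620 − 0.1956) + 2.086 × 0.1956 = 2.510 mg/L.
DO = 8.75 − 2.510 = 6.240 mg/L.

DO ≈ 6.24 mg/L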